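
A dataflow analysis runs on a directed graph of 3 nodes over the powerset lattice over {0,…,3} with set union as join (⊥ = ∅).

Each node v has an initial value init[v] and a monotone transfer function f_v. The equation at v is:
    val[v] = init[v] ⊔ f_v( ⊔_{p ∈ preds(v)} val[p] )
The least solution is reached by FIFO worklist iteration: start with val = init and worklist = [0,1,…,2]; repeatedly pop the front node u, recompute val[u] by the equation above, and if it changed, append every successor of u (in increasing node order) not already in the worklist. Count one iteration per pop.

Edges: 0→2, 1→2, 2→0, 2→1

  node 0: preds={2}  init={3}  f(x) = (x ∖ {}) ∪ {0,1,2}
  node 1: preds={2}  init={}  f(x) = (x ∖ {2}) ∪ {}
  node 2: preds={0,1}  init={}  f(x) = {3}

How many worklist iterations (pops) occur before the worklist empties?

Trace (6 dequeues):
  [1] u=0 | in {} | out {0,1,2,3} | prev {3} | push {}
  [2] u=1 | in {} | out {} | ==
  [3] u=2 | in {0,1,2,3} | out {3} | prev {} | push {0,1}
  [4] u=0 | in {3} | out {0,1,2,3} | ==
  [5] u=1 | in {3} | out {3} | prev {} | push {2}
  [6] u=2 | in {0,1,2,3} | out {3} | ==

Converged values:
  [0] {0,1,2,3}
  [1] {3}
  [2] {3}

6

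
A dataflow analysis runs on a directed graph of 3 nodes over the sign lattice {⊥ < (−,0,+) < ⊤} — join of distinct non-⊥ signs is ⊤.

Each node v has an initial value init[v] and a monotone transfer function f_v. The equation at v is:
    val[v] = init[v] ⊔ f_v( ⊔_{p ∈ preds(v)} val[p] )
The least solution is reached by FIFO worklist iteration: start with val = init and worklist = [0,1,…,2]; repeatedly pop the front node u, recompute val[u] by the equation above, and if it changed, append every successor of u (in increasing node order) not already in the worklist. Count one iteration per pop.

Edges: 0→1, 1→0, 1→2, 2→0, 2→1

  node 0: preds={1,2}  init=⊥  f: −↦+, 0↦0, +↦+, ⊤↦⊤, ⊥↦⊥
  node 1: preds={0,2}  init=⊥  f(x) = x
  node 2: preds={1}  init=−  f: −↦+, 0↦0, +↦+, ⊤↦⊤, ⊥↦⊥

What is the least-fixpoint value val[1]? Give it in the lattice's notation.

Iteration log — 5 steps:
  step 1. node 0  ⊔preds=−  new=+  old=⊥  +wl: 
  step 2. node 1  ⊔preds=⊤  new=⊤  old=⊥  +wl: 0
  step 3. node 2  ⊔preds=⊤  new=⊤  old=−  +wl: 1
  step 4. node 0  ⊔preds=⊤  new=⊤  old=+  +wl: 
  step 5. node 1  ⊔preds=⊤  new=⊤  stable

Least fixpoint reached:
  node 0: ⊤
  node 1: ⊤
  node 2: ⊤

⊤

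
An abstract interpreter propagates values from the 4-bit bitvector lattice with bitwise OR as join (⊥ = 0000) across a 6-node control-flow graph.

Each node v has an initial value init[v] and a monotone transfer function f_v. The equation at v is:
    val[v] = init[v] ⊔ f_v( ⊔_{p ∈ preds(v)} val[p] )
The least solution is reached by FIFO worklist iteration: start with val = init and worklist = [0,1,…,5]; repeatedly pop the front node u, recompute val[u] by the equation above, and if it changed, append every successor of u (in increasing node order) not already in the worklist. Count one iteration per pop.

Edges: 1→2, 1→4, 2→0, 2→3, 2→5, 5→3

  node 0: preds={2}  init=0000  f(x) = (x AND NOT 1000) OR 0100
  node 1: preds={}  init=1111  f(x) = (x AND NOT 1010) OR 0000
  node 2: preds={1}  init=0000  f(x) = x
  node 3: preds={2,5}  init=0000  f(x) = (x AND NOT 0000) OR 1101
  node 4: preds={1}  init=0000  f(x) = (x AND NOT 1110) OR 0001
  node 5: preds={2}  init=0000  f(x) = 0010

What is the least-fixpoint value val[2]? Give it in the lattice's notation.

1111

Worklist (8 pops):
  #1 pop 0: in=0000 → 0100 (was 0000); enqueue []
  #2 pop 1: in=0000 → 1111 (no change)
  #3 pop 2: in=1111 → 1111 (was 0000); enqueue [0]
  #4 pop 3: in=1111 → 1111 (was 0000); enqueue []
  #5 pop 4: in=1111 → 0001 (was 0000); enqueue []
  #6 pop 5: in=1111 → 0010 (was 0000); enqueue [3]
  #7 pop 0: in=1111 → 0111 (was 0100); enqueue []
  #8 pop 3: in=1111 → 1111 (no change)

Fixpoint:
  val[0] = 0111
  val[1] = 1111
  val[2] = 1111
  val[3] = 1111
  val[4] = 0001
  val[5] = 0010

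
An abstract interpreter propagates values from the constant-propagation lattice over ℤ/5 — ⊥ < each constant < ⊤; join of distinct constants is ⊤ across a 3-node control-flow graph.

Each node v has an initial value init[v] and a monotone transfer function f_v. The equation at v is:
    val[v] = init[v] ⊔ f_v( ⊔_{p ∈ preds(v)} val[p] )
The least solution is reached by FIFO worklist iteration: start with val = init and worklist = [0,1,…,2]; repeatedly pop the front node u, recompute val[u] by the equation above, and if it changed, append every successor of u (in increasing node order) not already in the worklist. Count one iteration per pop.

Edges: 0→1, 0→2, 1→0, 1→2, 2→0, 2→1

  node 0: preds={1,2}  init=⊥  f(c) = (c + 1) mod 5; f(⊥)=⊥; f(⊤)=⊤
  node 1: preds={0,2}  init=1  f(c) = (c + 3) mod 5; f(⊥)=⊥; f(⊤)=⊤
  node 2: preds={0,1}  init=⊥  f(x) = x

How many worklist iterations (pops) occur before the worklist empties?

Worklist (6 pops):
  #1 pop 0: in=1 → 2 (was ⊥); enqueue []
  #2 pop 1: in=2 → ⊤ (was 1); enqueue [0]
  #3 pop 2: in=⊤ → ⊤ (was ⊥); enqueue [1]
  #4 pop 0: in=⊤ → ⊤ (was 2); enqueue [2]
  #5 pop 1: in=⊤ → ⊤ (no change)
  #6 pop 2: in=⊤ → ⊤ (no change)

Fixpoint:
  val[0] = ⊤
  val[1] = ⊤
  val[2] = ⊤

6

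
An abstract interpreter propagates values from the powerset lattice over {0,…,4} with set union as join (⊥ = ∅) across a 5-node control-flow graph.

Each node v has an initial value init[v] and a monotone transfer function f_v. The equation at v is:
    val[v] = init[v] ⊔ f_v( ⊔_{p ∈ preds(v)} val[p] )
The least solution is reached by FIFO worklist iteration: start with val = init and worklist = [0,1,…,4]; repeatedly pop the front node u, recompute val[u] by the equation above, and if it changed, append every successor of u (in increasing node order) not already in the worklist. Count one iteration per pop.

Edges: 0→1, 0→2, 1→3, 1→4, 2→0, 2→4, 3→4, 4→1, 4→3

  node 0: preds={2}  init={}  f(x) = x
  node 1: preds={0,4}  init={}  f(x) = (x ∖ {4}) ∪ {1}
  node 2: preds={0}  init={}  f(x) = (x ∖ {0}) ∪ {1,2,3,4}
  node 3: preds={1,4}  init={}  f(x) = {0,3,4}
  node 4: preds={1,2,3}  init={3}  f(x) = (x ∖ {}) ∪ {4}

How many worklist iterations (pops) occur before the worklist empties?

Trace (10 dequeues):
  [1] u=0 | in {} | out {} | ==
  [2] u=1 | in {3} | out {1,3} | prev {} | push {}
  [3] u=2 | in {} | out {1,2,3,4} | prev {} | push {0}
  [4] u=3 | in {1,3} | out {0,3,4} | prev {} | push {}
  [5] u=4 | in {0,1,2,3,4} | out {0,1,2,3,4} | prev {3} | push {1,3}
  [6] u=0 | in {1,2,3,4} | out {1,2,3,4} | prev {} | push {2}
  [7] u=1 | in {0,1,2,3,4} | out {0,1,2,3} | prev {1,3} | push {4}
  [8] u=3 | in {0,1,2,3,4} | out {0,3,4} | ==
  [9] u=2 | in {1,2,3,4} | out {1,2,3,4} | ==
  [10] u=4 | in {0,1,2,3,4} | out {0,1,2,3,4} | ==

Converged values:
  [0] {1,2,3,4}
  [1] {0,1,2,3}
  [2] {1,2,3,4}
  [3] {0,3,4}
  [4] {0,1,2,3,4}

10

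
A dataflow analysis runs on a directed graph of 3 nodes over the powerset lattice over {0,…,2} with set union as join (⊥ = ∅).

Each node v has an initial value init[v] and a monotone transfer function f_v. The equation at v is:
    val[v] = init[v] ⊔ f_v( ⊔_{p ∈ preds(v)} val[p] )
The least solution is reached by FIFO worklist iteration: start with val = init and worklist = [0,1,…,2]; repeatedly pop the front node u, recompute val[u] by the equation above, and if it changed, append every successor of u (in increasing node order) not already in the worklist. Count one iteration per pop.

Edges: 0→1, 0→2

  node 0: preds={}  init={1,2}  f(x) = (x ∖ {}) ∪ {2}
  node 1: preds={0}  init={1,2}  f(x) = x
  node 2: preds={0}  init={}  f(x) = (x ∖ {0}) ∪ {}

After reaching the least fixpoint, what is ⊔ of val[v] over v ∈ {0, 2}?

Trace (3 dequeues):
  [1] u=0 | in {} | out {1,2} | ==
  [2] u=1 | in {1,2} | out {1,2} | ==
  [3] u=2 | in {1,2} | out {1,2} | prev {} | push {}

Converged values:
  [0] {1,2}
  [1] {1,2}
  [2] {1,2}

{1,2}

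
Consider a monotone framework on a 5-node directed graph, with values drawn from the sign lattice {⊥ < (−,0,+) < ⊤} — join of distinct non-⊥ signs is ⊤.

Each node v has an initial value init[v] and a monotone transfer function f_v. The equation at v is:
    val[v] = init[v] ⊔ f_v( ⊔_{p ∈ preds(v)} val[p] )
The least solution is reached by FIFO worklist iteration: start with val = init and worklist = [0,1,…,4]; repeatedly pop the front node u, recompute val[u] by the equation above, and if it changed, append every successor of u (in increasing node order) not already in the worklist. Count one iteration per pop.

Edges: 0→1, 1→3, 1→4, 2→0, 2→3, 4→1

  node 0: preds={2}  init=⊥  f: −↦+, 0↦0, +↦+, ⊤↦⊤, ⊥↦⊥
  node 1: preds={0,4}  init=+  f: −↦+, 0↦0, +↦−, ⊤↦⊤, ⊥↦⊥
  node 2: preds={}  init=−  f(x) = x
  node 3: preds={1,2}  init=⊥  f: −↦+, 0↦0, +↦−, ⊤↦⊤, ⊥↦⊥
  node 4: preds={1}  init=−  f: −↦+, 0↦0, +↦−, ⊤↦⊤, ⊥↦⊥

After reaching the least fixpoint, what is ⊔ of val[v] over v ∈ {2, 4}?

Trace (6 dequeues):
  [1] u=0 | in − | out + | prev ⊥ | push {}
  [2] u=1 | in ⊤ | out ⊤ | prev + | push {}
  [3] u=2 | in ⊥ | out − | ==
  [4] u=3 | in ⊤ | out ⊤ | prev ⊥ | push {}
  [5] u=4 | in ⊤ | out ⊤ | prev − | push {1}
  [6] u=1 | in ⊤ | out ⊤ | ==

Converged values:
  [0] +
  [1] ⊤
  [2] −
  [3] ⊤
  [4] ⊤

⊤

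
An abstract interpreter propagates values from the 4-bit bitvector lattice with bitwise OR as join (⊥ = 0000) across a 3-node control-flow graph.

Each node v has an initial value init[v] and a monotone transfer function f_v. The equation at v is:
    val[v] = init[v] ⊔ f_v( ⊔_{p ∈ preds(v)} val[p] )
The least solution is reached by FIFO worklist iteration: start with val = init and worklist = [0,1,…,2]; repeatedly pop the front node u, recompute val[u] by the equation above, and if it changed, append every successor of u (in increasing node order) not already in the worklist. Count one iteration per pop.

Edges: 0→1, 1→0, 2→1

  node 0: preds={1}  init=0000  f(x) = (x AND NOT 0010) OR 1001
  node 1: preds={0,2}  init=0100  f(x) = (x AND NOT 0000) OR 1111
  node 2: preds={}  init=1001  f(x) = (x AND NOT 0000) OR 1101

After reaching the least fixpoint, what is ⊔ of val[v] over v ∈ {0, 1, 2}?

Iteration log — 5 steps:
  step 1. node 0  ⊔preds=0100  new=1101  old=0000  +wl: 
  step 2. node 1  ⊔preds=1101  new=1111  old=0100  +wl: 0
  step 3. node 2  ⊔preds=0000  new=1101  old=1001  +wl: 1
  step 4. node 0  ⊔preds=1111  new=1101  stable
  step 5. node 1  ⊔preds=1101  new=1111  stable

Least fixpoint reached:
  node 0: 1101
  node 1: 1111
  node 2: 1101

1111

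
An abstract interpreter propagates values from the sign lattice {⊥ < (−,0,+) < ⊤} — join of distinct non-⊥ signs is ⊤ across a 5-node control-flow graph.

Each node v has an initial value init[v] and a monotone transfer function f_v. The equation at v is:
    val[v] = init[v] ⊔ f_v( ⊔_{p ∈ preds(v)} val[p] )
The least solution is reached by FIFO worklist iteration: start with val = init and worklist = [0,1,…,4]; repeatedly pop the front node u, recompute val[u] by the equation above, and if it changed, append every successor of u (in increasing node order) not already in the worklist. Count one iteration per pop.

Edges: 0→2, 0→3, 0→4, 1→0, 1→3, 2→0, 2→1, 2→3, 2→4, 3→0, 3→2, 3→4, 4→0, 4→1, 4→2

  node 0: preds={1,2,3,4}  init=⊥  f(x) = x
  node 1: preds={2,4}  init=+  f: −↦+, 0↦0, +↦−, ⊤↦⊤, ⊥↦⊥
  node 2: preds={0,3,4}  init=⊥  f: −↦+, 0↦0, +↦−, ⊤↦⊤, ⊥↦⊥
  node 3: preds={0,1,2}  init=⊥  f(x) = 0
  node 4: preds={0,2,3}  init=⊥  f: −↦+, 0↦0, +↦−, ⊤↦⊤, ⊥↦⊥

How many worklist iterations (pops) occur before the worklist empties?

12

Worklist (12 pops):
  #1 pop 0: in=+ → + (was ⊥); enqueue []
  #2 pop 1: in=⊥ → + (no change)
  #3 pop 2: in=+ → − (was ⊥); enqueue [0,1]
  #4 pop 3: in=⊤ → 0 (was ⊥); enqueue [2]
  #5 pop 4: in=⊤ → ⊤ (was ⊥); enqueue []
  #6 pop 0: in=⊤ → ⊤ (was +); enqueue [3,4]
  #7 pop 1: in=⊤ → ⊤ (was +); enqueue [0]
  #8 pop 2: in=⊤ → ⊤ (was −); enqueue [1]
  #9 pop 3: in=⊤ → 0 (no change)
  #10 pop 4: in=⊤ → ⊤ (no change)
  #11 pop 0: in=⊤ → ⊤ (no change)
  #12 pop 1: in=⊤ → ⊤ (no change)

Fixpoint:
  val[0] = ⊤
  val[1] = ⊤
  val[2] = ⊤
  val[3] = 0
  val[4] = ⊤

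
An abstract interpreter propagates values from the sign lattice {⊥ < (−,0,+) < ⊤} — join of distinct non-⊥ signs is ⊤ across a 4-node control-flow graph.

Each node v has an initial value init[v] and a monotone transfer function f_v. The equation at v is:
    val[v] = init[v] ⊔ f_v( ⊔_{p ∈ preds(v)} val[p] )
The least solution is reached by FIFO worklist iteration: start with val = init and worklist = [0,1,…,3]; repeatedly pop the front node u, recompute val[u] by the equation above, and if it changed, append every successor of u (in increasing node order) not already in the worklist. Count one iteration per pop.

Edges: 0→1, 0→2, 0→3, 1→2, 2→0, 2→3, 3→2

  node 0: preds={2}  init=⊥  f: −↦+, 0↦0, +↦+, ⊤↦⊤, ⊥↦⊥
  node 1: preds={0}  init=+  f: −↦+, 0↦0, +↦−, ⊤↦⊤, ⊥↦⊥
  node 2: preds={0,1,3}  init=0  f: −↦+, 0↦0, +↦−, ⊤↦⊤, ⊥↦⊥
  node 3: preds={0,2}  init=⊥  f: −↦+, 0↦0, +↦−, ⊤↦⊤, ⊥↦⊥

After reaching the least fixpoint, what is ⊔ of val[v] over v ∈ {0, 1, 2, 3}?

Worklist (8 pops):
  #1 pop 0: in=0 → 0 (was ⊥); enqueue []
  #2 pop 1: in=0 → ⊤ (was +); enqueue []
  #3 pop 2: in=⊤ → ⊤ (was 0); enqueue [0]
  #4 pop 3: in=⊤ → ⊤ (was ⊥); enqueue [2]
  #5 pop 0: in=⊤ → ⊤ (was 0); enqueue [1,3]
  #6 pop 2: in=⊤ → ⊤ (no change)
  #7 pop 1: in=⊤ → ⊤ (no change)
  #8 pop 3: in=⊤ → ⊤ (no change)

Fixpoint:
  val[0] = ⊤
  val[1] = ⊤
  val[2] = ⊤
  val[3] = ⊤

⊤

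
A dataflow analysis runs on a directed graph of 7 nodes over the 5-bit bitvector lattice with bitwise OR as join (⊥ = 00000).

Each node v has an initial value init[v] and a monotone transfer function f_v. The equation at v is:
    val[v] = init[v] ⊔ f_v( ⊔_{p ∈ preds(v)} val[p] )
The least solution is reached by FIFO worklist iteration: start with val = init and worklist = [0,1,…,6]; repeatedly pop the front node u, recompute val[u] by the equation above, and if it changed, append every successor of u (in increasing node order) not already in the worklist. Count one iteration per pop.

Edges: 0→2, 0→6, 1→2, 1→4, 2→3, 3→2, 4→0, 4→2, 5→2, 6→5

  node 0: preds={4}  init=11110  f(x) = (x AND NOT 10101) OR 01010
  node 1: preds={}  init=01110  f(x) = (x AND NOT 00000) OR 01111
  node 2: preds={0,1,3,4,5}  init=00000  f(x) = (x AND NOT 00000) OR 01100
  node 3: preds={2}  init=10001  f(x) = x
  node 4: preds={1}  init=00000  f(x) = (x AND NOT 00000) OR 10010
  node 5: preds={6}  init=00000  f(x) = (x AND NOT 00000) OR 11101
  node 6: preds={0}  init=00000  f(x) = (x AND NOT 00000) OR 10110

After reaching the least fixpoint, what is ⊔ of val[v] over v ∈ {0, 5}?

Trace (11 dequeues):
  [1] u=0 | in 00000 | out 11110 | ==
  [2] u=1 | in 00000 | out 01111 | prev 01110 | push {}
  [3] u=2 | in 11111 | out 11111 | prev 00000 | push {}
  [4] u=3 | in 11111 | out 11111 | prev 10001 | push {2}
  [5] u=4 | in 01111 | out 11111 | prev 00000 | push {0}
  [6] u=5 | in 00000 | out 11101 | prev 00000 | push {}
  [7] u=6 | in 11110 | out 11110 | prev 00000 | push {5}
  [8] u=2 | in 11111 | out 11111 | ==
  [9] u=0 | in 11111 | out 11110 | ==
  [10] u=5 | in 11110 | out 11111 | prev 11101 | push {2}
  [11] u=2 | in 11111 | out 11111 | ==

Converged values:
  [0] 11110
  [1] 01111
  [2] 11111
  [3] 11111
  [4] 11111
  [5] 11111
  [6] 11110

11111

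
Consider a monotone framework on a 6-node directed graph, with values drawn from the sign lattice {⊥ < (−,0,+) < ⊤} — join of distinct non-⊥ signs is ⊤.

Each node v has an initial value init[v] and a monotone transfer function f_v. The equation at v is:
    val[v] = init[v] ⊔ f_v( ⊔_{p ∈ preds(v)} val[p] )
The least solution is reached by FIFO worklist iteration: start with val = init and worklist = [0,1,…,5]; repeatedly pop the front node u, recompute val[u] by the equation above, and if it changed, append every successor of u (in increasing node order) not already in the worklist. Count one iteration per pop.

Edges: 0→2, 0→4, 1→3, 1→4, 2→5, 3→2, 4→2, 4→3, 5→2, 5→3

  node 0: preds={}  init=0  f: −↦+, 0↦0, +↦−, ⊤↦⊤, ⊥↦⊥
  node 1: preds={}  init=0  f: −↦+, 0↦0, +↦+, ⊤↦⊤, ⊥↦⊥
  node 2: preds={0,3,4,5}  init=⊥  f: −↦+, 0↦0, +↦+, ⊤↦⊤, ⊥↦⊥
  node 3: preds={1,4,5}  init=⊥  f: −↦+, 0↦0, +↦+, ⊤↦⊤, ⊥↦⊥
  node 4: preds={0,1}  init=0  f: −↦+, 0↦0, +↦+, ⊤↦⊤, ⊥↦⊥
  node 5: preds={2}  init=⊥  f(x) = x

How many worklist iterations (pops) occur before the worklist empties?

8

Trace (8 dequeues):
  [1] u=0 | in ⊥ | out 0 | ==
  [2] u=1 | in ⊥ | out 0 | ==
  [3] u=2 | in 0 | out 0 | prev ⊥ | push {}
  [4] u=3 | in 0 | out 0 | prev ⊥ | push {2}
  [5] u=4 | in 0 | out 0 | ==
  [6] u=5 | in 0 | out 0 | prev ⊥ | push {3}
  [7] u=2 | in 0 | out 0 | ==
  [8] u=3 | in 0 | out 0 | ==

Converged values:
  [0] 0
  [1] 0
  [2] 0
  [3] 0
  [4] 0
  [5] 0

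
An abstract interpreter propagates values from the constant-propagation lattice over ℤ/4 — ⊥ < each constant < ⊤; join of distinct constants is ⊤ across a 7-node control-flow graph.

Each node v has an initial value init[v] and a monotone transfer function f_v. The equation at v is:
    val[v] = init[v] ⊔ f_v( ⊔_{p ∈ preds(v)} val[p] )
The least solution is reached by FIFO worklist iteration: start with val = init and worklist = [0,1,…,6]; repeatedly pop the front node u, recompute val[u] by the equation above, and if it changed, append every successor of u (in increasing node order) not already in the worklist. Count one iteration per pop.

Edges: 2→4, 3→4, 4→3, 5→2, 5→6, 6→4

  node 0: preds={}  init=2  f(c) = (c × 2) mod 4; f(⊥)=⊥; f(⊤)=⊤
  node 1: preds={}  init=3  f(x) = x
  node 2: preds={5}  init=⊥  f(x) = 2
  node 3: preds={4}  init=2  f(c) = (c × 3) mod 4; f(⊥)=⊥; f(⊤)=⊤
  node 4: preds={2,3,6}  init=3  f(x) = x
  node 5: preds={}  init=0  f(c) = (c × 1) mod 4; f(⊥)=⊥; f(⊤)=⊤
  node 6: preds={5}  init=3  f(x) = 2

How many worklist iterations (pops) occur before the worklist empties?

Iteration log — 9 steps:
  step 1. node 0  ⊔preds=⊥  new=2  stable
  step 2. node 1  ⊔preds=⊥  new=3  stable
  step 3. node 2  ⊔preds=0  new=2  old=⊥  +wl: 
  step 4. node 3  ⊔preds=3  new=⊤  old=2  +wl: 
  step 5. node 4  ⊔preds=⊤  new=⊤  old=3  +wl: 3
  step 6. node 5  ⊔preds=⊥  new=0  stable
  step 7. node 6  ⊔preds=0  new=⊤  old=3  +wl: 4
  step 8. node 3  ⊔preds=⊤  new=⊤  stable
  step 9. node 4  ⊔preds=⊤  new=⊤  stable

Least fixpoint reached:
  node 0: 2
  node 1: 3
  node 2: 2
  node 3: ⊤
  node 4: ⊤
  node 5: 0
  node 6: ⊤

9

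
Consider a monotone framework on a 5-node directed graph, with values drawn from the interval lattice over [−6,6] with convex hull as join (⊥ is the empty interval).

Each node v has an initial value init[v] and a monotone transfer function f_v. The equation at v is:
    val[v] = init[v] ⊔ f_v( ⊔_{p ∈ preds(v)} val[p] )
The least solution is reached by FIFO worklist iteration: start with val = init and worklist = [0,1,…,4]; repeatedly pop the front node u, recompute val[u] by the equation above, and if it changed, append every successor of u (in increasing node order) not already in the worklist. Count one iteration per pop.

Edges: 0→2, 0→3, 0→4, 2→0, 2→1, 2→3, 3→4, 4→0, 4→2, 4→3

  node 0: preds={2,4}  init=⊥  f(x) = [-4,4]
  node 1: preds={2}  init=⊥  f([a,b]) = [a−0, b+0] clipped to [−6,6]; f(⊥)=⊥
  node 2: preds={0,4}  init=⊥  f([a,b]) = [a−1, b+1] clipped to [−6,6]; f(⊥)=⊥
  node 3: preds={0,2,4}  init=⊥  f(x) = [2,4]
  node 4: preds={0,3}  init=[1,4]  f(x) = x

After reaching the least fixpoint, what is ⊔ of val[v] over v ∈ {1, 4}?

[-5,5]

Worklist (9 pops):
  #1 pop 0: in=[1,4] → [-4,4] (was ⊥); enqueue []
  #2 pop 1: in=⊥ → ⊥ (no change)
  #3 pop 2: in=[-4,4] → [-5,5] (was ⊥); enqueue [0,1]
  #4 pop 3: in=[-5,5] → [2,4] (was ⊥); enqueue []
  #5 pop 4: in=[-4,4] → [-4,4] (was [1,4]); enqueue [2,3]
  #6 pop 0: in=[-5,5] → [-4,4] (no change)
  #7 pop 1: in=[-5,5] → [-5,5] (was ⊥); enqueue []
  #8 pop 2: in=[-4,4] → [-5,5] (no change)
  #9 pop 3: in=[-5,5] → [2,4] (no change)

Fixpoint:
  val[0] = [-4,4]
  val[1] = [-5,5]
  val[2] = [-5,5]
  val[3] = [2,4]
  val[4] = [-4,4]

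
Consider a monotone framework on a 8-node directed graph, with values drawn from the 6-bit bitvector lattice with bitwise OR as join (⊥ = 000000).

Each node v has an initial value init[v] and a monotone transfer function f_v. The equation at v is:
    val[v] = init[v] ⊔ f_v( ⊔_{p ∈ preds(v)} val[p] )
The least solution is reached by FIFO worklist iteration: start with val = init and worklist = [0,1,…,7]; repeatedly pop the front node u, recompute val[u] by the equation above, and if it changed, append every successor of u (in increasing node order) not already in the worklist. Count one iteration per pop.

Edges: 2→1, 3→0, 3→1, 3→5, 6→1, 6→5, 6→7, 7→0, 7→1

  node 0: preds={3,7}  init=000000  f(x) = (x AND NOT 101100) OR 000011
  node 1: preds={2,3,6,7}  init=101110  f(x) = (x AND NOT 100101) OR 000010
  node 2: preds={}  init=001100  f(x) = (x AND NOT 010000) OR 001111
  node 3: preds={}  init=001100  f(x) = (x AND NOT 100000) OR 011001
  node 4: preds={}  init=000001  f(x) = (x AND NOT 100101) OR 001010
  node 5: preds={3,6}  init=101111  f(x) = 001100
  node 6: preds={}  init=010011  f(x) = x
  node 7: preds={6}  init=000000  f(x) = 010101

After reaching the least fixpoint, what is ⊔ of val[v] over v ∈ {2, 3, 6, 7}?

Worklist (10 pops):
  #1 pop 0: in=001100 → 000011 (was 000000); enqueue []
  #2 pop 1: in=011111 → 111110 (was 101110); enqueue []
  #3 pop 2: in=000000 → 001111 (was 001100); enqueue [1]
  #4 pop 3: in=000000 → 011101 (was 001100); enqueue [0]
  #5 pop 4: in=000000 → 001011 (was 000001); enqueue []
  #6 pop 5: in=011111 → 101111 (no change)
  #7 pop 6: in=000000 → 010011 (no change)
  #8 pop 7: in=010011 → 010101 (was 000000); enqueue []
  #9 pop 1: in=011111 → 111110 (no change)
  #10 pop 0: in=011101 → 010011 (was 000011); enqueue []

Fixpoint:
  val[0] = 010011
  val[1] = 111110
  val[2] = 001111
  val[3] = 011101
  val[4] = 001011
  val[5] = 101111
  val[6] = 010011
  val[7] = 010101

011111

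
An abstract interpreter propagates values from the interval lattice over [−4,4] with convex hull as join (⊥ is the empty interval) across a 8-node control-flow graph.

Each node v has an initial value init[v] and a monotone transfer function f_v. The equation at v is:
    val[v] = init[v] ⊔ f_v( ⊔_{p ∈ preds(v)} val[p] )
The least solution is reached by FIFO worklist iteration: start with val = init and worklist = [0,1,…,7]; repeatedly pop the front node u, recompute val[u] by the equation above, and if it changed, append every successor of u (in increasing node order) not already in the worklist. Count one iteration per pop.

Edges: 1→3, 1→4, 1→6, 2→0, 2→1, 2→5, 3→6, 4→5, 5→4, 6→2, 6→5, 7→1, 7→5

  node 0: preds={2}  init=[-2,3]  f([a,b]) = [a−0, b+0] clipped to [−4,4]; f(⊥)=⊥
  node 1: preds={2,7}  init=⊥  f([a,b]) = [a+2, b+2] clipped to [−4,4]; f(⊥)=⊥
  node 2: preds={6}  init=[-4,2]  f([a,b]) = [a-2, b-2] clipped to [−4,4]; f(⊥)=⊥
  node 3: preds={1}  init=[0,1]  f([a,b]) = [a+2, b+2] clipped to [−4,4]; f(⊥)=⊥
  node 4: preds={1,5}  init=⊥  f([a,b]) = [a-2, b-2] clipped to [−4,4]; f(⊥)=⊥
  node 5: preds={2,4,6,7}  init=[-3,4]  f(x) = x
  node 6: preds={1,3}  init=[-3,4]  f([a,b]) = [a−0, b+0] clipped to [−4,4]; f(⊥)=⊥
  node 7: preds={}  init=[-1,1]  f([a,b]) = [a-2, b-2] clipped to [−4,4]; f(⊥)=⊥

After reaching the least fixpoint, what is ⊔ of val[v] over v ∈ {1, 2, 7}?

[-4,4]

Trace (9 dequeues):
  [1] u=0 | in [-4,2] | out [-4,3] | prev [-2,3] | push {}
  [2] u=1 | in [-4,2] | out [-2,4] | prev ⊥ | push {}
  [3] u=2 | in [-3,4] | out [-4,2] | ==
  [4] u=3 | in [-2,4] | out [0,4] | prev [0,1] | push {}
  [5] u=4 | in [-3,4] | out [-4,2] | prev ⊥ | push {}
  [6] u=5 | in [-4,4] | out [-4,4] | prev [-3,4] | push {4}
  [7] u=6 | in [-2,4] | out [-3,4] | ==
  [8] u=7 | in ⊥ | out [-1,1] | ==
  [9] u=4 | in [-4,4] | out [-4,2] | ==

Converged values:
  [0] [-4,3]
  [1] [-2,4]
  [2] [-4,2]
  [3] [0,4]
  [4] [-4,2]
  [5] [-4,4]
  [6] [-3,4]
  [7] [-1,1]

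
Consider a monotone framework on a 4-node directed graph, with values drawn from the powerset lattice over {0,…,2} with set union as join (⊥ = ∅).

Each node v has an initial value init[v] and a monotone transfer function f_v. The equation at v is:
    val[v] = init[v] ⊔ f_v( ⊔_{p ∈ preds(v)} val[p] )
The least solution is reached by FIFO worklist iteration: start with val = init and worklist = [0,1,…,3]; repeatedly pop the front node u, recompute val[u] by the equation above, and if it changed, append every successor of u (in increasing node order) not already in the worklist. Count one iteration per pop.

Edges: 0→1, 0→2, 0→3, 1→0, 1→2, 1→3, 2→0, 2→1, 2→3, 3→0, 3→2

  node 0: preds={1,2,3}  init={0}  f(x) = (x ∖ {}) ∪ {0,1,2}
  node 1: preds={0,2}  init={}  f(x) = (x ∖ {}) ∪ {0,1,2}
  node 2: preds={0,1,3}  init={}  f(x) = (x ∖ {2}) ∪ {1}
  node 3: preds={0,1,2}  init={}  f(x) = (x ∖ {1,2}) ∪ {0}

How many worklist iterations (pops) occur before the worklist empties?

Trace (7 dequeues):
  [1] u=0 | in {} | out {0,1,2} | prev {0} | push {}
  [2] u=1 | in {0,1,2} | out {0,1,2} | prev {} | push {0}
  [3] u=2 | in {0,1,2} | out {0,1} | prev {} | push {1}
  [4] u=3 | in {0,1,2} | out {0} | prev {} | push {2}
  [5] u=0 | in {0,1,2} | out {0,1,2} | ==
  [6] u=1 | in {0,1,2} | out {0,1,2} | ==
  [7] u=2 | in {0,1,2} | out {0,1} | ==

Converged values:
  [0] {0,1,2}
  [1] {0,1,2}
  [2] {0,1}
  [3] {0}

7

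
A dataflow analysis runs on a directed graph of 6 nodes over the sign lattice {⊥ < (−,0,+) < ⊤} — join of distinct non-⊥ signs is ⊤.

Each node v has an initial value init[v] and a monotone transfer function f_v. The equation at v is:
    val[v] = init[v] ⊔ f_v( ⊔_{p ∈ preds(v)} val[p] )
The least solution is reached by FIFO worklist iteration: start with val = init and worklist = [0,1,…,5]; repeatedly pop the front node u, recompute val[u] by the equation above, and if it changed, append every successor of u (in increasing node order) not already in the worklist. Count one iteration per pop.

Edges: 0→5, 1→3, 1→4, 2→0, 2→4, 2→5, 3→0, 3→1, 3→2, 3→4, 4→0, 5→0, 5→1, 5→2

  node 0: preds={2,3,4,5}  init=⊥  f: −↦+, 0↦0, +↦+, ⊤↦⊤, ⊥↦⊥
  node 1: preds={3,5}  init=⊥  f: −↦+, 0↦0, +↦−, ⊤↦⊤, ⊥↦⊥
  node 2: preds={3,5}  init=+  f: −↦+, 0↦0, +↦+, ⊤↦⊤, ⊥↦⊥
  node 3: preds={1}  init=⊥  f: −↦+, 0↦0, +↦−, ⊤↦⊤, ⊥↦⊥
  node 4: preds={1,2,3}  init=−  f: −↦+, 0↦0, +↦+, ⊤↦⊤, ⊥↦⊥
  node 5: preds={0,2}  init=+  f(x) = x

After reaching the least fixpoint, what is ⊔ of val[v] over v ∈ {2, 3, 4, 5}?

Trace (15 dequeues):
  [1] u=0 | in ⊤ | out ⊤ | prev ⊥ | push {}
  [2] u=1 | in + | out − | prev ⊥ | push {}
  [3] u=2 | in + | out + | ==
  [4] u=3 | in − | out + | prev ⊥ | push {0,1,2}
  [5] u=4 | in ⊤ | out ⊤ | prev − | push {}
  [6] u=5 | in ⊤ | out ⊤ | prev + | push {}
  [7] u=0 | in ⊤ | out ⊤ | ==
  [8] u=1 | in ⊤ | out ⊤ | prev − | push {3,4}
  [9] u=2 | in ⊤ | out ⊤ | prev + | push {0,5}
  [10] u=3 | in ⊤ | out ⊤ | prev + | push {1,2}
  [11] u=4 | in ⊤ | out ⊤ | ==
  [12] u=0 | in ⊤ | out ⊤ | ==
  [13] u=5 | in ⊤ | out ⊤ | ==
  [14] u=1 | in ⊤ | out ⊤ | ==
  [15] u=2 | in ⊤ | out ⊤ | ==

Converged values:
  [0] ⊤
  [1] ⊤
  [2] ⊤
  [3] ⊤
  [4] ⊤
  [5] ⊤

⊤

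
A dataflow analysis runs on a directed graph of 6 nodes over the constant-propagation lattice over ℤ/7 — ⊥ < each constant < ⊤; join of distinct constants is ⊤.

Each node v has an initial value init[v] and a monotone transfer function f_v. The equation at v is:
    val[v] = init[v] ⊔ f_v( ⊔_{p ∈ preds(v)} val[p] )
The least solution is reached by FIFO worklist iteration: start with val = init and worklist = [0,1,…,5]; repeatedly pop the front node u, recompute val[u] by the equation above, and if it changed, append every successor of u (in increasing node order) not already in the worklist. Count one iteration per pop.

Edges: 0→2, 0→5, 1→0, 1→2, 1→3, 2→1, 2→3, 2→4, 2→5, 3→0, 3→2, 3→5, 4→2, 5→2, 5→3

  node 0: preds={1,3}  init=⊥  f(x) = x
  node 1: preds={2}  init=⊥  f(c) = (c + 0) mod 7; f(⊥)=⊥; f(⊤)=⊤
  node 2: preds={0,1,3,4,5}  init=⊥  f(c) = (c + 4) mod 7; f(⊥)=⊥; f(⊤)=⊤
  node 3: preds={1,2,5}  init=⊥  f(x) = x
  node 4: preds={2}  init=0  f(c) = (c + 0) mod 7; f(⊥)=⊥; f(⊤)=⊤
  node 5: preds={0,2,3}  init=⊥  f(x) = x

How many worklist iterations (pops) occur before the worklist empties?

17

Worklist (17 pops):
  #1 pop 0: in=⊥ → ⊥ (no change)
  #2 pop 1: in=⊥ → ⊥ (no change)
  #3 pop 2: in=0 → 4 (was ⊥); enqueue [1]
  #4 pop 3: in=4 → 4 (was ⊥); enqueue [0,2]
  #5 pop 4: in=4 → ⊤ (was 0); enqueue []
  #6 pop 5: in=4 → 4 (was ⊥); enqueue [3]
  #7 pop 1: in=4 → 4 (was ⊥); enqueue []
  #8 pop 0: in=4 → 4 (was ⊥); enqueue [5]
  #9 pop 2: in=⊤ → ⊤ (was 4); enqueue [1,4]
  #10 pop 3: in=⊤ → ⊤ (was 4); enqueue [0,2]
  #11 pop 5: in=⊤ → ⊤ (was 4); enqueue [3]
  #12 pop 1: in=⊤ → ⊤ (was 4); enqueue []
  #13 pop 4: in=⊤ → ⊤ (no change)
  #14 pop 0: in=⊤ → ⊤ (was 4); enqueue [5]
  #15 pop 2: in=⊤ → ⊤ (no change)
  #16 pop 3: in=⊤ → ⊤ (no change)
  #17 pop 5: in=⊤ → ⊤ (no change)

Fixpoint:
  val[0] = ⊤
  val[1] = ⊤
  val[2] = ⊤
  val[3] = ⊤
  val[4] = ⊤
  val[5] = ⊤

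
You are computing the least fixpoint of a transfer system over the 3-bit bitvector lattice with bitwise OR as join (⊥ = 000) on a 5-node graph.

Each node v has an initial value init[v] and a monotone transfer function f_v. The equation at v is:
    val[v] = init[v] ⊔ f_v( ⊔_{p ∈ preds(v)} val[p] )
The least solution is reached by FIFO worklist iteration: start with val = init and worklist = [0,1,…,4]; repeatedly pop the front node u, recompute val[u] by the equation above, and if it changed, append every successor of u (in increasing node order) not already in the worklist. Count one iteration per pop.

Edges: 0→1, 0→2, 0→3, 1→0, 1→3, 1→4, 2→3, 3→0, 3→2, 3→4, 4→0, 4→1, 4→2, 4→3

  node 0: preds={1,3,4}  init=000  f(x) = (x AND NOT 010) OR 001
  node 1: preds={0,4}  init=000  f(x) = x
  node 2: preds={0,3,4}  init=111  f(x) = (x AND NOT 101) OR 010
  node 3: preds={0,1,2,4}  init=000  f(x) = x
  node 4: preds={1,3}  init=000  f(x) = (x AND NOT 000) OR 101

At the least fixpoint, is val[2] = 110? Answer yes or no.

no

Iteration log — 11 steps:
  step 1. node 0  ⊔preds=000  new=001  old=000  +wl: 
  step 2. node 1  ⊔preds=001  new=001  old=000  +wl: 0
  step 3. node 2  ⊔preds=001  new=111  stable
  step 4. node 3  ⊔preds=111  new=111  old=000  +wl: 2
  step 5. node 4  ⊔preds=111  new=111  old=000  +wl: 1,3
  step 6. node 0  ⊔preds=111  new=101  old=001  +wl: 
  step 7. node 2  ⊔preds=111  new=111  stable
  step 8. node 1  ⊔preds=111  new=111  old=001  +wl: 0,4
  step 9. node 3  ⊔preds=111  new=111  stable
  step 10. node 0  ⊔preds=111  new=101  stable
  step 11. node 4  ⊔preds=111  new=111  stable

Least fixpoint reached:
  node 0: 101
  node 1: 111
  node 2: 111
  node 3: 111
  node 4: 111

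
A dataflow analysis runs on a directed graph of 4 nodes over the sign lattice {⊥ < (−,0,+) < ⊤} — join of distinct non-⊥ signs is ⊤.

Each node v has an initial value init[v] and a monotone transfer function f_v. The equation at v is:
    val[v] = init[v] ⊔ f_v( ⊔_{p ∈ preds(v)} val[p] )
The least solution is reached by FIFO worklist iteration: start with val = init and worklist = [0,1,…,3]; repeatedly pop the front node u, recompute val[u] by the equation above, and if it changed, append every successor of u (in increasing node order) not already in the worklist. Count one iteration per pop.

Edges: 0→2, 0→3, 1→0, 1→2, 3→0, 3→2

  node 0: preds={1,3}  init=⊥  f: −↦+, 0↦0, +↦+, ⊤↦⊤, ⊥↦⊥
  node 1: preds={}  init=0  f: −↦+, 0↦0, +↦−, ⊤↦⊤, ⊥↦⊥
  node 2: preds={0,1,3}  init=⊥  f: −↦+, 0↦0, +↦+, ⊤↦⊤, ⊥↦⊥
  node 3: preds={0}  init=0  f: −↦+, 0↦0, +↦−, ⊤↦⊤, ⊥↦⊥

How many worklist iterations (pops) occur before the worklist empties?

Trace (4 dequeues):
  [1] u=0 | in 0 | out 0 | prev ⊥ | push {}
  [2] u=1 | in ⊥ | out 0 | ==
  [3] u=2 | in 0 | out 0 | prev ⊥ | push {}
  [4] u=3 | in 0 | out 0 | ==

Converged values:
  [0] 0
  [1] 0
  [2] 0
  [3] 0

4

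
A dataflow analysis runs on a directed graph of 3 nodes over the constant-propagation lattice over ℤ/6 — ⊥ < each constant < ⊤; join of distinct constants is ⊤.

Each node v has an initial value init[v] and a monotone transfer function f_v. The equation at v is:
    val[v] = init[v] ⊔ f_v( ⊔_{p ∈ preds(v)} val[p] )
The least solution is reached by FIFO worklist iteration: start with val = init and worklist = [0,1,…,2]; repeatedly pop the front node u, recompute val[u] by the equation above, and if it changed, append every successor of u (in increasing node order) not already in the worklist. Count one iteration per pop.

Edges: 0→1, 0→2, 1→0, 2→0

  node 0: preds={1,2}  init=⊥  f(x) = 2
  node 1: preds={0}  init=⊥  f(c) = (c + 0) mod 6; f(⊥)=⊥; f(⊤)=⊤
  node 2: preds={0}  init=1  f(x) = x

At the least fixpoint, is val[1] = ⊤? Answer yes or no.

no

Worklist (4 pops):
  #1 pop 0: in=1 → 2 (was ⊥); enqueue []
  #2 pop 1: in=2 → 2 (was ⊥); enqueue [0]
  #3 pop 2: in=2 → ⊤ (was 1); enqueue []
  #4 pop 0: in=⊤ → 2 (no change)

Fixpoint:
  val[0] = 2
  val[1] = 2
  val[2] = ⊤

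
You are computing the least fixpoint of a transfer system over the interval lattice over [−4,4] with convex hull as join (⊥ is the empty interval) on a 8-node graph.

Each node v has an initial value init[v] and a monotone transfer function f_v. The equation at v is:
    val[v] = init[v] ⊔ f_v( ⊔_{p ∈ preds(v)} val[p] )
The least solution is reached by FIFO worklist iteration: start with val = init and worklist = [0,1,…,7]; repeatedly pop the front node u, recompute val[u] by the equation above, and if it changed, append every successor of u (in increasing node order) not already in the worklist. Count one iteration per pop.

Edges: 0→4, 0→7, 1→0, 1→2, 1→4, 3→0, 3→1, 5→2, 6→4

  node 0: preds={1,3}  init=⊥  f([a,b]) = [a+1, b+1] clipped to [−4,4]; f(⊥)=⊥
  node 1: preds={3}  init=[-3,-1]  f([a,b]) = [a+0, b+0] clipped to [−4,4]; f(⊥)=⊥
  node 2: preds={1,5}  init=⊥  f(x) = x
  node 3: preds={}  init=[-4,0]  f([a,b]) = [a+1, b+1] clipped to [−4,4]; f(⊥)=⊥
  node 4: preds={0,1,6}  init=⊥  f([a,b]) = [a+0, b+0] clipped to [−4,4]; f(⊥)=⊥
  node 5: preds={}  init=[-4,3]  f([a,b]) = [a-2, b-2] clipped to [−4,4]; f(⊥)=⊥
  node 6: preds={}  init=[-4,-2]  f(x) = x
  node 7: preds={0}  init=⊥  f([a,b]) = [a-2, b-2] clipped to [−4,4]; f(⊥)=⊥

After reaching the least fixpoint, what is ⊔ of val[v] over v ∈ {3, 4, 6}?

[-4,1]

Iteration log — 9 steps:
  step 1. node 0  ⊔preds=[-4,0]  new=[-3,1]  old=⊥  +wl: 
  step 2. node 1  ⊔preds=[-4,0]  new=[-4,0]  old=[-3,-1]  +wl: 0
  step 3. node 2  ⊔preds=[-4,3]  new=[-4,3]  old=⊥  +wl: 
  step 4. node 3  ⊔preds=⊥  new=[-4,0]  stable
  step 5. node 4  ⊔preds=[-4,1]  new=[-4,1]  old=⊥  +wl: 
  step 6. node 5  ⊔preds=⊥  new=[-4,3]  stable
  step 7. node 6  ⊔preds=⊥  new=[-4,-2]  stable
  step 8. node 7  ⊔preds=[-3,1]  new=[-4,-1]  old=⊥  +wl: 
  step 9. node 0  ⊔preds=[-4,0]  new=[-3,1]  stable

Least fixpoint reached:
  node 0: [-3,1]
  node 1: [-4,0]
  node 2: [-4,3]
  node 3: [-4,0]
  node 4: [-4,1]
  node 5: [-4,3]
  node 6: [-4,-2]
  node 7: [-4,-1]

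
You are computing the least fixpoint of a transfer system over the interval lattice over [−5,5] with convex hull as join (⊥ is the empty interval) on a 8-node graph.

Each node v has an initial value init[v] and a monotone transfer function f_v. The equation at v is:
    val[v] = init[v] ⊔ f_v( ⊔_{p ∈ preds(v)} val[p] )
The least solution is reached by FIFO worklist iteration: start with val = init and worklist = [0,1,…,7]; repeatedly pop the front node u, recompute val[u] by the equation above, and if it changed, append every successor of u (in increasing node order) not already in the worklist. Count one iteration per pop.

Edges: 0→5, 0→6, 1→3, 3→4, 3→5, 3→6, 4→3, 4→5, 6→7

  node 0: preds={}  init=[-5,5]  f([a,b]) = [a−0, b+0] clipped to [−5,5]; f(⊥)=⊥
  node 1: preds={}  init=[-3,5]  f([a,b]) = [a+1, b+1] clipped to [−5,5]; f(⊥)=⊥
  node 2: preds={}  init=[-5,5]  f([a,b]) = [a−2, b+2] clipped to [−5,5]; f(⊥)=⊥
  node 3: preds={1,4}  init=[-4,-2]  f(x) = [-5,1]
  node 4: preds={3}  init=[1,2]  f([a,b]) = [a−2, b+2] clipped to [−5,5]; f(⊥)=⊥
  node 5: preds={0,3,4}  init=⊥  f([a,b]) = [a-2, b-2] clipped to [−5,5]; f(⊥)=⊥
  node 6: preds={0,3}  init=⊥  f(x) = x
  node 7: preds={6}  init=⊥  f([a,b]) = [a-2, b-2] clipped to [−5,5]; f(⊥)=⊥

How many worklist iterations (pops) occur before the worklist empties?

Trace (9 dequeues):
  [1] u=0 | in ⊥ | out [-5,5] | ==
  [2] u=1 | in ⊥ | out [-3,5] | ==
  [3] u=2 | in ⊥ | out [-5,5] | ==
  [4] u=3 | in [-3,5] | out [-5,1] | prev [-4,-2] | push {}
  [5] u=4 | in [-5,1] | out [-5,3] | prev [1,2] | push {3}
  [6] u=5 | in [-5,5] | out [-5,3] | prev ⊥ | push {}
  [7] u=6 | in [-5,5] | out [-5,5] | prev ⊥ | push {}
  [8] u=7 | in [-5,5] | out [-5,3] | prev ⊥ | push {}
  [9] u=3 | in [-5,5] | out [-5,1] | ==

Converged values:
  [0] [-5,5]
  [1] [-3,5]
  [2] [-5,5]
  [3] [-5,1]
  [4] [-5,3]
  [5] [-5,3]
  [6] [-5,5]
  [7] [-5,3]

9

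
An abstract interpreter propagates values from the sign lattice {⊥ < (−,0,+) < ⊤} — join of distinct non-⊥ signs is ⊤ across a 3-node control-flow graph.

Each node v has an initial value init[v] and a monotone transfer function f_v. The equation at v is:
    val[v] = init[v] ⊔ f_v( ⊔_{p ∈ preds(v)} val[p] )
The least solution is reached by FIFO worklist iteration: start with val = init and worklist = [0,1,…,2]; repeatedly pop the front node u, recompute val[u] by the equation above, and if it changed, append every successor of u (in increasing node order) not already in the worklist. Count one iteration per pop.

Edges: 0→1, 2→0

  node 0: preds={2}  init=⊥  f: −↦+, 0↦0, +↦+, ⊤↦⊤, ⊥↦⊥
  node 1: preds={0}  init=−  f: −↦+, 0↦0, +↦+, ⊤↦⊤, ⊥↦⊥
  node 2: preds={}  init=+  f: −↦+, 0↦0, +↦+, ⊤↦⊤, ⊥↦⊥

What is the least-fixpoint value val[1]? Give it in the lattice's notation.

⊤

Worklist (3 pops):
  #1 pop 0: in=+ → + (was ⊥); enqueue []
  #2 pop 1: in=+ → ⊤ (was −); enqueue []
  #3 pop 2: in=⊥ → + (no change)

Fixpoint:
  val[0] = +
  val[1] = ⊤
  val[2] = +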